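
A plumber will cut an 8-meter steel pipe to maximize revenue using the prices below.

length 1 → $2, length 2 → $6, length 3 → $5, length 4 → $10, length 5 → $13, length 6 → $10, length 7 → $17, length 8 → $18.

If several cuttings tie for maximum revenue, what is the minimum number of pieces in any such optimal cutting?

Build r[k] bottom-up: r[k] = max over allowed piece i of (p[i] + r[k−i]).
r[1] = 2
r[2] = 6
r[3] = 8  (first piece 1, then r[2]=6)
r[4] = 12  (first piece 2, then r[2]=6)
r[5] = 14  (first piece 1, then r[4]=12)
r[6] = 18  (first piece 2, then r[4]=12)
r[7] = 20  (first piece 1, then r[6]=18)
r[8] = 24  (first piece 2, then r[6]=18)
Maximum revenue is $24.
Now minimize piece count subject to staying optimal: for each k, pieces[k] = 1 + min over i with p[i]+r[k−i]=r[k] of pieces[k−i].
pieces[5] = 3
pieces[6] = 3
pieces[7] = 4
pieces[8] = 4

4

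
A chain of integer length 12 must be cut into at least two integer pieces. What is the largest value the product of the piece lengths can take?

81

Define f[k] = max over 1≤i<k of i · max(k−i, f[k−i]); the inner max lets the remainder stay uncut if that's better.
f[2] = 1×max(1,0) = 1×1 = 1
f[3] = max(1×2, 2×1) = 2
f[4] = max(1×3, 2×2, 3×1) = 4
f[5] = max(1×4, 2×3, 3×2, 4×1) = 6
f[6] = max(1×6, 2×4, 3×3, 4×2, 5×1) = 9
f[7] = max(1×9, 2×6, 3×4, 4×3, 5×2, 6×1) = 12
f[8] = max(1×12, 2×9, 3×6, …, 6×2, 7×1) = 18
f[9] = max(1×18, 2×12, 3×9, …, 7×2, 8×1) = 27
f[10] = max(1×27, 2×18, 3×12, …, 8×2, 9×1) = 36
f[11] = max(1×36, 2×27, 3×18, …, 9×2, 10×1) = 54
f[12] = max(1×54, 2×36, 3×27, …, 10×2, 11×1) = 81
One optimal split: 3 + 3 + 3 + 3; product 3×3×3×3 = 81.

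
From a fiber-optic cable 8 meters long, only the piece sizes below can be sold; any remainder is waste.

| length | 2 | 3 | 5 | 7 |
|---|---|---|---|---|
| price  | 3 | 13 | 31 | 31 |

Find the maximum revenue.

44

Build r[k] bottom-up: r[k] = max over allowed piece i of (p[i] + r[k−i]).
r[1] = 0
r[2] = 3
r[3] = 13
r[4] = 13
r[5] = 31
r[6] = 31
r[7] = 34  (first piece 2, then r[5]=31)
r[8] = 44  (first piece 3, then r[5]=31)
One optimal cutting: 5 + 3 → $44.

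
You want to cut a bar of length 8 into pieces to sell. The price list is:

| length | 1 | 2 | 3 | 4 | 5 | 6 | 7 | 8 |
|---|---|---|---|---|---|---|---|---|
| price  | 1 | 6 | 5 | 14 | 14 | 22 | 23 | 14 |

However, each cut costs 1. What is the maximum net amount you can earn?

Let net[k] be the best obtainable value from length k. For each k, try every first piece i and keep the best of price[i] + net[k−i] minus the 1 cut fee when i<k.
net[1] = 1
net[2] = 6
net[3] = 6  (first piece 1, then net[2]=6)
net[4] = 14
net[5] = 14  (first piece 1, then net[4]=14)
net[6] = 22
net[7] = 23
net[8] = 27  (first piece 2, then net[6]=22)
One optimal plan: pieces 6 + 2 (1 cut) → 28 − 1 = 27.

27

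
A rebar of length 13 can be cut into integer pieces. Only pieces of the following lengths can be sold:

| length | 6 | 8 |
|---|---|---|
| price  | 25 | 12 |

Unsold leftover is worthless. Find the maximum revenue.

Let r[k] be the best obtainable value from length k. For each k, try every first piece i and keep the best of price[i] + r[k−i].
r[1] = 0
r[2] = 0
r[3] = 0
r[4] = 0
r[5] = 0
r[6] = 25
r[7] = 25
r[8] = max(25+0, 12+0) = 25
r[9] = max(25+0, 12+0) = 25
r[10] = max(25+0, 12+0) = 25
r[11] = max(25+0, 12+0) = 25
r[12] = max(25+25, 12+0) = 50
r[13] = max(25+25, 12+0) = 50
One optimal cutting: pieces 6 + 6 with 1 meter of scrap → ₹50.

50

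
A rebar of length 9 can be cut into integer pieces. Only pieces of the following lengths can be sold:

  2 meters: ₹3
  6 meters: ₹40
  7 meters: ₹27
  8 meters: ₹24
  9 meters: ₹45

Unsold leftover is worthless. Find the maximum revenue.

Build f[k] bottom-up: f[k] = max over allowed piece i of (p[i] + f[k−i]).
f[1] = 0
f[2] = 3
f[3] = 3
f[4] = 6  (first piece 2, then f[2]=3)
f[5] = 6
f[6] = max(3+6, 40+0) = 40
f[7] = max(3+6, 40+0, 27+0) = 40
f[8] = max(3+40, 40+3, 27+0, 24+0) = 43
f[9] = max(3+40, 40+3, 27+3, 24+0, 45+0) = 45
One optimal cutting: 9 → ₹45.

45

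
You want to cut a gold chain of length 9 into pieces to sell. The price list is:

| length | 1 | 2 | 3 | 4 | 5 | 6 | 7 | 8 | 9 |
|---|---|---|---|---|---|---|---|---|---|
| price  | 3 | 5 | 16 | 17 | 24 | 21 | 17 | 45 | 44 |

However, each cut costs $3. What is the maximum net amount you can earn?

Let r[k] be the best obtainable value from length k. For each k, try every first piece i and keep the best of price[i] + r[k−i] minus the 3 cut fee when i<k.
r[1] = 3
r[2] = max(3+3-3, 5+0) = 5
r[3] = max(3+5-3, 5+3-3, 16+0) = 16
r[4] = max(3+16-3, 5+5-3, 16+3-3, 17+0) = 17
r[5] = max(3+17-3, 5+16-3, 16+5-3, 17+3-3, 24+0) = 24
r[6] = max(3+24-3, 5+17-3, 16+16-3, 17+5-3, 24+3-3, 21+0) = 29
r[7] = max(3+29-3, 5+24-3, 16+17-3, …, 21+3-3, 17+0) = 30
r[8] = max(3+30-3, 5+29-3, 16+24-3, …, 17+3-3, 45+0) = 45
r[9] = max(3+45-3, 5+30-3, 16+29-3, …, 45+3-3, 44+0) = 45
One optimal plan: pieces 8 + 1 (1 cut) → $48 − $3 = $45.

45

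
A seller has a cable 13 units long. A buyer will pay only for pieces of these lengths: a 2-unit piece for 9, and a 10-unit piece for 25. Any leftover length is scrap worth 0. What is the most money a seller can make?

Build r[k] bottom-up: r[k] = max over allowed piece i of (p[i] + r[k−i]).
r[1] = 0
r[2] = 9
r[3] = 9
r[4] = 18  (first piece 2, then r[2]=9)
r[5] = 18
r[6] = 27  (first piece 2, then r[4]=18)
r[7] = 27
r[8] = 36  (first piece 2, then r[6]=27)
r[9] = 36
r[10] = max(9+36, 25+0) = 45
r[11] = max(9+36, 25+0) = 45
r[12] = max(9+45, 25+9) = 54
r[13] = max(9+45, 25+9) = 54
One optimal cutting: pieces 2 + 2 + 2 + 2 + 2 + 2 with 1 unit of scrap → 54.

54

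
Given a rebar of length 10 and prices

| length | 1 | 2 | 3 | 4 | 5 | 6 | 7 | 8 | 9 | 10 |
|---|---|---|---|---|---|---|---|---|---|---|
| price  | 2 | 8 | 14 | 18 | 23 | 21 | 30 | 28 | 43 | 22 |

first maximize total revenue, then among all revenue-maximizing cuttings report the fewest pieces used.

Consider every possible first cut. r[k] is the best of p[i]+r[k−i] over all sellable i≤k.
r[1] = 2
r[2] = max(2+2, 8+0) = 8
r[3] = max(2+8, 8+2, 14+0) = 14
r[4] = max(2+14, 8+8, 14+2, 18+0) = 18
r[5] = max(2+18, 8+14, 14+8, 18+2, 23+0) = 23
r[6] = max(2+23, 8+18, 14+14, 18+8, 23+2, 21+0) = 28
r[7] = max(2+28, 8+23, 14+18, …, 21+2, 30+0) = 32
r[8] = max(2+32, 8+28, 14+23, …, 30+2, 28+0) = 37
r[9] = max(2+37, 8+32, 14+28, …, 28+2, 43+0) = 43
r[10] = max(2+43, 8+37, 14+32, …, 43+2, 22+0) = 46
Maximum revenue is ₹46.
Now minimize piece count subject to staying optimal: for each k, pieces[k] = 1 + min over i with p[i]+r[k−i]=r[k] of pieces[k−i].
pieces[7] = 2
pieces[8] = 2
pieces[9] = 1
pieces[10] = 2

2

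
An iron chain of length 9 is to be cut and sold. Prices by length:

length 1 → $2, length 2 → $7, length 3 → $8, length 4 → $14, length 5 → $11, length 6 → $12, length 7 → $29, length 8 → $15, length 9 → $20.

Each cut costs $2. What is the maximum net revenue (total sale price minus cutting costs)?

Consider every possible first cut. v[k] is the best of p[i]+v[k−i] over all sellable i≤k, charging 2 whenever i<k.
v[1] = 2
v[2] = 7
v[3] = 8
v[4] = 14
v[5] = 14  (first piece 1, then v[4]=14)
v[6] = 19  (first piece 2, then v[4]=14)
v[7] = 29
v[8] = 29  (first piece 1, then v[7]=29)
v[9] = 34  (first piece 2, then v[7]=29)
One optimal plan: pieces 7 + 2 (1 cut) → $36 − $2 = $34.

34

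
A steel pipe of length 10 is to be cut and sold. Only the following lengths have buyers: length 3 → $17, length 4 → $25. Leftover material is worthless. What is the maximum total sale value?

59

Build f[k] bottom-up: f[k] = max over allowed piece i of (p[i] + f[k−i]).
f[1] = 0
f[2] = 0
f[3] = 17
f[4] = max(17+0, 25+0) = 25
f[5] = max(17+0, 25+0) = 25
f[6] = max(17+17, 25+0) = 34
f[7] = max(17+25, 25+17) = 42
f[8] = max(17+25, 25+25) = 50
f[9] = max(17+34, 25+25) = 51
f[10] = max(17+42, 25+34) = 59
One optimal cutting: 4 + 3 + 3 → $59.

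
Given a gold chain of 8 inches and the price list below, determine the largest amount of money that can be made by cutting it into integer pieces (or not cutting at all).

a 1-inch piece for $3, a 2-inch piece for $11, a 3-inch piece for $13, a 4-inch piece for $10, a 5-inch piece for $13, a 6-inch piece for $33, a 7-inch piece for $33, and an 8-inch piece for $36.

44

Let R[k] be the best obtainable value from length k. For each k, try every first piece i and keep the best of price[i] + R[k−i].
R[1] = 3
R[2] = max(3+3, 11+0) = 11
R[3] = max(3+11, 11+3, 13+0) = 14
R[4] = max(3+14, 11+11, 13+3, 10+0) = 22
R[5] = max(3+22, 11+14, 13+11, 10+3, 13+0) = 25
R[6] = max(3+25, 11+22, 13+14, 10+11, 13+3, 33+0) = 33
R[7] = max(3+33, 11+25, 13+22, …, 33+3, 33+0) = 36
R[8] = max(3+36, 11+33, 13+25, …, 33+3, 36+0) = 44
One optimal cutting: 2 + 2 + 2 + 2 → $11 + $11 + $11 + $11 = $44.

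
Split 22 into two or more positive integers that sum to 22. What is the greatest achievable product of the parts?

Let g[k] be the best product for length k (with at least one cut). For each first piece i, the rest contributes max(k−i, g[k−i]).
Small cases: g[2]=1, g[3]=2, g[4]=4, g[5]=6, g[6]=9, g[7]=12, g[8]=18, g[9]=27, g[10]=36, g[11]=54, g[12]=81, g[13]=108, g[14]=162.
g[15] = 3·max(12,81) = 3·81 = 243
g[16] = 2·max(14,162) = 2·162 = 324
g[17] = 2·max(15,243) = 2·243 = 486
g[18] = 3·max(15,243) = 3·243 = 729
g[19] = 2·max(17,486) = 2·486 = 972
g[20] = 2·max(18,729) = 2·729 = 1458
g[21] = 3·max(18,729) = 3·729 = 2187
g[22] = 2·max(20,1458) = 2·1458 = 2916
One optimal split: 3 + 3 + 3 + 3 + 3 + 3 + 2 + 2; product 3·3·3·3·3·3·2·2 = 2916.

2916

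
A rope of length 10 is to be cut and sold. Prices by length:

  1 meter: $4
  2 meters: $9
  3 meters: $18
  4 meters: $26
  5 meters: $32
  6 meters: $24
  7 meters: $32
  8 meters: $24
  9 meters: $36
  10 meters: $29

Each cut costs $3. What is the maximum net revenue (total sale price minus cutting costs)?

Build net[k] bottom-up: net[k] = max over allowed piece i of (p[i] + net[k−i]) − 3 per cut.
net[1] = 4
net[2] = 9
net[3] = 18
net[4] = 26
net[5] = 32
net[6] = 33  (first piece 1, then net[5]=32)
net[7] = 41  (first piece 3, then net[4]=26)
net[8] = 49  (first piece 4, then net[4]=26)
net[9] = 55  (first piece 4, then net[5]=32)
net[10] = 61  (first piece 5, then net[5]=32)
One optimal plan: pieces 5 + 5 (1 cut) → $64 − $3 = $61.

61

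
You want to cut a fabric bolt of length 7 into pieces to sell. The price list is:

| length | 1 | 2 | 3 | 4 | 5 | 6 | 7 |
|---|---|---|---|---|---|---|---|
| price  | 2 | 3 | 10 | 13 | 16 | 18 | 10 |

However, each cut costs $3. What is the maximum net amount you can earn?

Build r[k] bottom-up: r[k] = max over allowed piece i of (p[i] + r[k−i]) − 3 per cut.
r[1] = 2
r[2] = 3
r[3] = 10
r[4] = 13
r[5] = 16
r[6] = 18
r[7] = 20  (first piece 3, then r[4]=13)
One optimal plan: pieces 4 + 3 (1 cut) → $23 − $3 = $20.

20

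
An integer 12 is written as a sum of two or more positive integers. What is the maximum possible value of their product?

81

Fill P[k] for k=2..12: at each k try every first piece i and multiply by the better of (k−i) uncut or P[k−i].
Small cases: P[2]=1, P[3]=2, P[4]=4, P[5]=6, P[6]=9, P[7]=12.
P[8] = max(1·12, 2·9, 3·6, …, 6·2, 7·1) = 18
P[9] = max(1·18, 2·12, 3·9, …, 7·2, 8·1) = 27
P[10] = max(1·27, 2·18, 3·12, …, 8·2, 9·1) = 36
P[11] = max(1·36, 2·27, 3·18, …, 9·2, 10·1) = 54
P[12] = max(1·54, 2·36, 3·27, …, 10·2, 11·1) = 81
One optimal split: 3 + 3 + 3 + 3; product 3·3·3·3 = 81.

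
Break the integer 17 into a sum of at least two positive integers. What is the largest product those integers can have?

486

Define P[k] = max over 1≤i<k of i · max(k−i, P[k−i]); the inner max lets the remainder stay uncut if that's better.
P[2] = 1×max(1,0) = 1×1 = 1
P[3] = 1×max(2,1) = 1×2 = 2
P[4] = 2×max(2,1) = 2×2 = 4
P[5] = 2×max(3,2) = 2×3 = 6
P[6] = 3×max(3,2) = 3×3 = 9
P[7] = 2×max(5,6) = 2×6 = 12
P[8] = 2×max(6,9) = 2×9 = 18
P[9] = 3×max(6,9) = 3×9 = 27
P[10] = 2×max(8,18) = 2×18 = 36
P[11] = 2×max(9,27) = 2×27 = 54
P[12] = 3×max(9,27) = 3×27 = 81
P[13] = 2×max(11,54) = 2×54 = 108
P[14] = 2×max(12,81) = 2×81 = 162
P[15] = 3×max(12,81) = 3×81 = 243
P[16] = 2×max(14,162) = 2×162 = 324
P[17] = 2×max(15,243) = 2×243 = 486
One optimal split: 3 + 3 + 3 + 3 + 3 + 2; product 3×3×3×3×3×2 = 486.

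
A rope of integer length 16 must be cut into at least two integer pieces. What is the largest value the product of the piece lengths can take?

Fill m[k] for k=2..16: at each k try every first piece i and multiply by the better of (k−i) uncut or m[k−i].
m[2] = 1*max(1,0) = 1*1 = 1
m[3] = max(1*2, 2*1) = 2
m[4] = max(1*3, 2*2, 3*1) = 4
m[5] = max(1*4, 2*3, 3*2, 4*1) = 6
m[6] = max(1*6, 2*4, 3*3, 4*2, 5*1) = 9
m[7] = max(1*9, 2*6, 3*4, 4*3, 5*2, 6*1) = 12
m[8] = max(1*12, 2*9, 3*6, …, 6*2, 7*1) = 18
m[9] = max(1*18, 2*12, 3*9, …, 7*2, 8*1) = 27
m[10] = max(1*27, 2*18, 3*12, …, 8*2, 9*1) = 36
m[11] = max(1*36, 2*27, 3*18, …, 9*2, 10*1) = 54
m[12] = max(1*54, 2*36, 3*27, …, 10*2, 11*1) = 81
m[13] = max(1*81, 2*54, 3*36, …, 11*2, 12*1) = 108
m[14] = max(1*108, 2*81, 3*54, …, 12*2, 13*1) = 162
m[15] = max(1*162, 2*108, 3*81, …, 13*2, 14*1) = 243
m[16] = max(1*243, 2*162, 3*108, …, 14*2, 15*1) = 324
One optimal split: 3 + 3 + 3 + 3 + 2 + 2; product 3*3*3*3*2*2 = 324.

324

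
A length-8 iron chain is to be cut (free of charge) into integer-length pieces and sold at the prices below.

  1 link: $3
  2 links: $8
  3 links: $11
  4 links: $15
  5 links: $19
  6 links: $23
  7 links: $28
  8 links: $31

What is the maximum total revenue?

Let r[k] be the best obtainable value from length k. For each k, try every first piece i and keep the best of price[i] + r[k−i].
r[1] = 3
r[2] = 8
r[3] = 11  (first piece 1, then r[2]=8)
r[4] = 16  (first piece 2, then r[2]=8)
r[5] = 19  (first piece 1, then r[4]=16)
r[6] = 24  (first piece 2, then r[4]=16)
r[7] = 28
r[8] = 32  (first piece 2, then r[6]=24)
One optimal cutting: 2 + 2 + 2 + 2 → $8 + $8 + $8 + $8 = $32.

32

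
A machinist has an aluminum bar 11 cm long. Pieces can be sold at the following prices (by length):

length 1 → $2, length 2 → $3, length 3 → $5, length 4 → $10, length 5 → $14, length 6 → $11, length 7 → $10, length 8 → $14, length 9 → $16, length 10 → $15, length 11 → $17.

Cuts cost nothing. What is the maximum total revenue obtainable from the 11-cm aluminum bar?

Build best[k] bottom-up: best[k] = max over allowed piece i of (p[i] + best[k−i]).
best[1] = 2
best[2] = max(2+2, 3+0) = 4
best[3] = max(2+4, 3+2, 5+0) = 6
best[4] = max(2+6, 3+4, 5+2, 10+0) = 10
best[5] = max(2+10, 3+6, 5+4, 10+2, 14+0) = 14
best[6] = max(2+14, 3+10, 5+6, 10+4, 14+2, 11+0) = 16
best[7] = max(2+16, 3+14, 5+10, …, 11+2, 10+0) = 18
best[8] = max(2+18, 3+16, 5+14, …, 10+2, 14+0) = 20
best[9] = max(2+20, 3+18, 5+16, …, 14+2, 16+0) = 24
best[10] = max(2+24, 3+20, 5+18, …, 16+2, 15+0) = 28
best[11] = max(2+28, 3+24, 5+20, …, 15+2, 17+0) = 30
One optimal cutting: 5 + 5 + 1 → $14 + $14 + $2 = $30.

30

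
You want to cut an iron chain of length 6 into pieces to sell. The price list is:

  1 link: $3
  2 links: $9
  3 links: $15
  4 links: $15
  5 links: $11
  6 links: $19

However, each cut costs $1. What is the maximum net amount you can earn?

Build net[k] bottom-up: net[k] = max over allowed piece i of (p[i] + net[k−i]) − 1 per cut.
net[1] = 3
net[2] = max(3+3-1, 9+0) = 9
net[3] = max(3+9-1, 9+3-1, 15+0) = 15
net[4] = max(3+15-1, 9+9-1, 15+3-1, 15+0) = 17
net[5] = max(3+17-1, 9+15-1, 15+9-1, 15+3-1, 11+0) = 23
net[6] = max(3+23-1, 9+17-1, 15+15-1, 15+9-1, 11+3-1, 19+0) = 29
One optimal plan: pieces 3 + 3 (1 cut) → $30 − $1 = $29.

29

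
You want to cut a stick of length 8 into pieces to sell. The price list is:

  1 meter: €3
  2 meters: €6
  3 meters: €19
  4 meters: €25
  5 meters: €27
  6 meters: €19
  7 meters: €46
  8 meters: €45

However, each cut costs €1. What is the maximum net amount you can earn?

Build v[k] bottom-up: v[k] = max over allowed piece i of (p[i] + v[k−i]) − 1 per cut.
v[1] = 3
v[2] = 6
v[3] = 19
v[4] = 25
v[5] = 27  (first piece 1, then v[4]=25)
v[6] = 37  (first piece 3, then v[3]=19)
v[7] = 46
v[8] = 49  (first piece 4, then v[4]=25)
One optimal plan: pieces 4 + 4 (1 cut) → €50 − €1 = €49.

49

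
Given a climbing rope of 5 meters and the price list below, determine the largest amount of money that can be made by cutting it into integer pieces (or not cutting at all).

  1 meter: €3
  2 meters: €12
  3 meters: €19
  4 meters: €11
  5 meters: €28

31

Consider every possible first cut. r[k] is the best of p[i]+r[k−i] over all sellable i≤k.
r[1] = 3
r[2] = 12
r[3] = 19
r[4] = 24  (first piece 2, then r[2]=12)
r[5] = 31  (first piece 2, then r[3]=19)
One optimal cutting: 3 + 2 → €19 + €12 = €31.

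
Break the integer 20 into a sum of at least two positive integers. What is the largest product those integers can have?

Let m[k] be the best product for length k (with at least one cut). For each first piece i, the rest contributes max(k−i, m[k−i]).
Small cases: m[2]=1, m[3]=2, m[4]=4, m[5]=6, m[6]=9, m[7]=12, m[8]=18, m[9]=27, m[10]=36, m[11]=54, m[12]=81, m[13]=108.
m[14] = max(1·108, 2·81, 3·54, …, 12·2, 13·1) = 162
m[15] = max(1·162, 2·108, 3·81, …, 13·2, 14·1) = 243
m[16] = max(1·243, 2·162, 3·108, …, 14·2, 15·1) = 324
m[17] = max(1·324, 2·243, 3·162, …, 15·2, 16·1) = 486
m[18] = max(1·486, 2·324, 3·243, …, 16·2, 17·1) = 729
m[19] = max(1·729, 2·486, 3·324, …, 17·2, 18·1) = 972
m[20] = max(1·972, 2·729, 3·486, …, 18·2, 19·1) = 1458
One optimal split: 3 + 3 + 3 + 3 + 3 + 3 + 2; product 3·3·3·3·3·3·2 = 1458.

1458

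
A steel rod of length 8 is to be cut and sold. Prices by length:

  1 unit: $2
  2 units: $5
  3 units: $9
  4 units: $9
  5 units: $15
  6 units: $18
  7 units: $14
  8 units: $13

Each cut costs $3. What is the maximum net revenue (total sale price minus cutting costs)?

Build v[k] bottom-up: v[k] = max over allowed piece i of (p[i] + v[k−i]) − 3 per cut.
v[1] = 2
v[2] = 5
v[3] = 9
v[4] = 9
v[5] = 15
v[6] = 18
v[7] = 17  (first piece 1, then v[6]=18)
v[8] = 21  (first piece 3, then v[5]=15)
One optimal plan: pieces 5 + 3 (1 cut) → $24 − $3 = $21.

21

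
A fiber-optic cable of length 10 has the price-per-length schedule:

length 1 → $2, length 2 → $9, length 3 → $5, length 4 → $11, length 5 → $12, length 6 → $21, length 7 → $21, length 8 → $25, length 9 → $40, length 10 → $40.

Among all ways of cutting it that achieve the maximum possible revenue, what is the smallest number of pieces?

Let r[k] be the best obtainable value from length k. For each k, try every first piece i and keep the best of price[i] + r[k−i].
r[1] = 2
r[2] = max(2+2, 9+0) = 9
r[3] = max(2+9, 9+2, 5+0) = 11
r[4] = max(2+11, 9+9, 5+2, 11+0) = 18
r[5] = max(2+18, 9+11, 5+9, 11+2, 12+0) = 20
r[6] = max(2+20, 9+18, 5+11, 11+9, 12+2, 21+0) = 27
r[7] = max(2+27, 9+20, 5+18, …, 21+2, 21+0) = 29
r[8] = max(2+29, 9+27, 5+20, …, 21+2, 25+0) = 36
r[9] = max(2+36, 9+29, 5+27, …, 25+2, 40+0) = 40
r[10] = max(2+40, 9+36, 5+29, …, 40+2, 40+0) = 45
Maximum revenue is $45.
Now minimize piece count subject to staying optimal: for each k, pieces[k] = 1 + min over i with p[i]+r[k−i]=r[k] of pieces[k−i].
pieces[7] = 4
pieces[8] = 4
pieces[9] = 1
pieces[10] = 5

5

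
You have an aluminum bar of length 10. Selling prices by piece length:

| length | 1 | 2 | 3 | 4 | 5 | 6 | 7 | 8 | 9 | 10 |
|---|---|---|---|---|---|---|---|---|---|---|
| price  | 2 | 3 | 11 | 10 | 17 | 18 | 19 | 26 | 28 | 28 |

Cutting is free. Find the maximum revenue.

Let R[k] be the best obtainable value from length k. For each k, try every first piece i and keep the best of price[i] + R[k−i].
R[1] = 2
R[2] = 4  (first piece 1, then R[1]=2)
R[3] = 11
R[4] = 13  (first piece 1, then R[3]=11)
R[5] = 17
R[6] = 22  (first piece 3, then R[3]=11)
R[7] = 24  (first piece 1, then R[6]=22)
R[8] = 28  (first piece 3, then R[5]=17)
R[9] = 33  (first piece 3, then R[6]=22)
R[10] = 35  (first piece 1, then R[9]=33)
One optimal cutting: 3 + 3 + 3 + 1 → $11 + $11 + $11 + $2 = $35.

35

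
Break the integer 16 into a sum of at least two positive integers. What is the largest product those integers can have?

324

Fill f[k] for k=2..16: at each k try every first piece i and multiply by the better of (k−i) uncut or f[k−i].
f[2] = 1*max(1,0) = 1*1 = 1
f[3] = 1*max(2,1) = 1*2 = 2
f[4] = 2*max(2,1) = 2*2 = 4
f[5] = 2*max(3,2) = 2*3 = 6
f[6] = 3*max(3,2) = 3*3 = 9
f[7] = 2*max(5,6) = 2*6 = 12
f[8] = 2*max(6,9) = 2*9 = 18
f[9] = 3*max(6,9) = 3*9 = 27
f[10] = 2*max(8,18) = 2*18 = 36
f[11] = 2*max(9,27) = 2*27 = 54
f[12] = 3*max(9,27) = 3*27 = 81
f[13] = 2*max(11,54) = 2*54 = 108
f[14] = 2*max(12,81) = 2*81 = 162
f[15] = 3*max(12,81) = 3*81 = 243
f[16] = 2*max(14,162) = 2*162 = 324
One optimal split: 3 + 3 + 3 + 3 + 2 + 2; product 3*3*3*3*2*2 = 324.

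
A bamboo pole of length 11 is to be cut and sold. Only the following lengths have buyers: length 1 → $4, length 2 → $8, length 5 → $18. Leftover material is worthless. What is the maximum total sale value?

44

Let r[k] be the best obtainable value from length k. For each k, try every first piece i and keep the best of price[i] + r[k−i].
r[1] = 4
r[2] = 8  (first piece 1, then r[1]=4)
r[3] = 12  (first piece 1, then r[2]=8)
r[4] = 16  (first piece 1, then r[3]=12)
r[5] = 20  (first piece 1, then r[4]=16)
r[6] = 24  (first piece 1, then r[5]=20)
r[7] = 28  (first piece 1, then r[6]=24)
r[8] = 32  (first piece 1, then r[7]=28)
r[9] = 36  (first piece 1, then r[8]=32)
r[10] = 40  (first piece 1, then r[9]=36)
r[11] = 44  (first piece 1, then r[10]=40)
One optimal cutting: 1 + 1 + 1 + 1 + 1 + 1 + 1 + 1 + 1 + 1 + 1 → $44.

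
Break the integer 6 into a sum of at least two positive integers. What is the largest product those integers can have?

Define g[k] = max over 1≤i<k of i · max(k−i, g[k−i]); the inner max lets the remainder stay uncut if that's better.
g[2] = 1×max(1,0) = 1×1 = 1
g[3] = max(1×2, 2×1) = 2
g[4] = max(1×3, 2×2, 3×1) = 4
g[5] = max(1×4, 2×3, 3×2, 4×1) = 6
g[6] = max(1×6, 2×4, 3×3, 4×2, 5×1) = 9
One optimal split: 3 + 3; product 3×3 = 9.

9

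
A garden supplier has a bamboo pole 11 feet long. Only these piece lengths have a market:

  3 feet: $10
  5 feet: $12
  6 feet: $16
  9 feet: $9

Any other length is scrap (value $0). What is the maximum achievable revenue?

32

Build r[k] bottom-up: r[k] = max over allowed piece i of (p[i] + r[k−i]).
r[1] = 0
r[2] = 0
r[3] = 10
r[4] = 10
r[5] = 12
r[6] = 20  (first piece 3, then r[3]=10)
r[7] = 20
r[8] = 22  (first piece 3, then r[5]=12)
r[9] = 30  (first piece 3, then r[6]=20)
r[10] = 30
r[11] = 32  (first piece 3, then r[8]=22)
One optimal cutting: 5 + 3 + 3 → $32.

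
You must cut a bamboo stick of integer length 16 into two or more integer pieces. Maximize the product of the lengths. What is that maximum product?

Let g[k] be the best product for length k (with at least one cut). For each first piece i, the rest contributes max(k−i, g[k−i]).
g[2] = 1·max(1,0) = 1·1 = 1
g[3] = 1·max(2,1) = 1·2 = 2
g[4] = 2·max(2,1) = 2·2 = 4
g[5] = 2·max(3,2) = 2·3 = 6
g[6] = 3·max(3,2) = 3·3 = 9
g[7] = 2·max(5,6) = 2·6 = 12
g[8] = 2·max(6,9) = 2·9 = 18
g[9] = 3·max(6,9) = 3·9 = 27
g[10] = 2·max(8,18) = 2·18 = 36
g[11] = 2·max(9,27) = 2·27 = 54
g[12] = 3·max(9,27) = 3·27 = 81
g[13] = 2·max(11,54) = 2·54 = 108
g[14] = 2·max(12,81) = 2·81 = 162
g[15] = 3·max(12,81) = 3·81 = 243
g[16] = 2·max(14,162) = 2·162 = 324
One optimal split: 3 + 3 + 3 + 3 + 2 + 2; product 3·3·3·3·2·2 = 324.

324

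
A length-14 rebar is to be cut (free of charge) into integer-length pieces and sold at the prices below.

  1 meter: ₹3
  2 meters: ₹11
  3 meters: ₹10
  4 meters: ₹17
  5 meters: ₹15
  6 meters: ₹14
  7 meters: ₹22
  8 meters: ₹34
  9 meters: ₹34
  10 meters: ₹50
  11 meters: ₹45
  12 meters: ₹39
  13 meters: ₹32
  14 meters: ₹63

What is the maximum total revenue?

77

Build best[k] bottom-up: best[k] = max over allowed piece i of (p[i] + best[k−i]).
best[1] = 3
best[2] = 11
best[3] = 14  (first piece 1, then best[2]=11)
best[4] = 22  (first piece 2, then best[2]=11)
best[5] = 25  (first piece 1, then best[4]=22)
best[6] = 33  (first piece 2, then best[4]=22)
best[7] = 36  (first piece 1, then best[6]=33)
best[8] = 44  (first piece 2, then best[6]=33)
best[9] = 47  (first piece 1, then best[8]=44)
best[10] = 55  (first piece 2, then best[8]=44)
best[11] = 58  (first piece 1, then best[10]=55)
best[12] = 66  (first piece 2, then best[10]=55)
best[13] = 69  (first piece 1, then best[12]=66)
best[14] = 77  (first piece 2, then best[12]=66)
One optimal cutting: 2 + 2 + 2 + 2 + 2 + 2 + 2 → ₹11 + ₹11 + ₹11 + ₹11 + ₹11 + ₹11 + ₹11 = ₹77.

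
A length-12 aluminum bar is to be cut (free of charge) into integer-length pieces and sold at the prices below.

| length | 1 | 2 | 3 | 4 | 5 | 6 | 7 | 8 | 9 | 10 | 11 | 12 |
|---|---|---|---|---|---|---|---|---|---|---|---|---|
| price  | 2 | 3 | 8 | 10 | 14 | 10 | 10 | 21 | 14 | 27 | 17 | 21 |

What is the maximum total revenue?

32

Let best[k] be the best obtainable value from length k. For each k, try every first piece i and keep the best of price[i] + best[k−i].
best[1] = 2
best[2] = max(2+2, 3+0) = 4
best[3] = max(2+4, 3+2, 8+0) = 8
best[4] = max(2+8, 3+4, 8+2, 10+0) = 10
best[5] = max(2+10, 3+8, 8+4, 10+2, 14+0) = 14
best[6] = max(2+14, 3+10, 8+8, 10+4, 14+2, 10+0) = 16
best[7] = max(2+16, 3+14, 8+10, …, 10+2, 10+0) = 18
best[8] = max(2+18, 3+16, 8+14, …, 10+2, 21+0) = 22
best[9] = max(2+22, 3+18, 8+16, …, 21+2, 14+0) = 24
best[10] = max(2+24, 3+22, 8+18, …, 14+2, 27+0) = 28
best[11] = max(2+28, 3+24, 8+22, …, 27+2, 17+0) = 30
best[12] = max(2+30, 3+28, 8+24, …, 17+2, 21+0) = 32
One optimal cutting: 5 + 5 + 1 + 1 → $14 + $14 + $2 + $2 = $32.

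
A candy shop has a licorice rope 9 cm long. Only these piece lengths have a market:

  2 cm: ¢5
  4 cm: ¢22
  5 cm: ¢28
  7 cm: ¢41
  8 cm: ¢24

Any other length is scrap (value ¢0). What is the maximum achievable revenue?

Build r[k] bottom-up: r[k] = max over allowed piece i of (p[i] + r[k−i]).
r[1] = 0
r[2] = 5
r[3] = 5
r[4] = max(5+5, 22+0) = 22
r[5] = max(5+5, 22+0, 28+0) = 28
r[6] = max(5+22, 22+5, 28+0) = 28
r[7] = max(5+28, 22+5, 28+5, 41+0) = 41
r[8] = max(5+28, 22+22, 28+5, 41+0, 24+0) = 44
r[9] = max(5+41, 22+28, 28+22, 41+5, 24+0) = 50
One optimal cutting: 5 + 4 → ¢50.

50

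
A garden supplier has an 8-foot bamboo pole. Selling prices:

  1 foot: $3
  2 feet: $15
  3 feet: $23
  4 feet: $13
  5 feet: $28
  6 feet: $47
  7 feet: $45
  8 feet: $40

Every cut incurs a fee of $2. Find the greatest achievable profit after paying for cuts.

60

Let r[k] be the best obtainable value from length k. For each k, try every first piece i and keep the best of price[i] + r[k−i] minus the 2 cut fee when i<k.
r[1] = 3
r[2] = max(3+3-2, 15+0) = 15
r[3] = max(3+15-2, 15+3-2, 23+0) = 23
r[4] = max(3+23-2, 15+15-2, 23+3-2, 13+0) = 28
r[5] = max(3+28-2, 15+23-2, 23+15-2, 13+3-2, 28+0) = 36
r[6] = max(3+36-2, 15+28-2, 23+23-2, 13+15-2, 28+3-2, 47+0) = 47
r[7] = max(3+47-2, 15+36-2, 23+28-2, …, 47+3-2, 45+0) = 49
r[8] = max(3+49-2, 15+47-2, 23+36-2, …, 45+3-2, 40+0) = 60
One optimal plan: pieces 6 + 2 (1 cut) → $62 − $2 = $60.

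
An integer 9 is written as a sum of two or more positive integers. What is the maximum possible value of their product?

Let g[k] be the best product for length k (with at least one cut). For each first piece i, the rest contributes max(k−i, g[k−i]).
g[2] = 1*max(1,0) = 1*1 = 1
g[3] = 1*max(2,1) = 1*2 = 2
g[4] = 2*max(2,1) = 2*2 = 4
g[5] = 2*max(3,2) = 2*3 = 6
g[6] = 3*max(3,2) = 3*3 = 9
g[7] = 2*max(5,6) = 2*6 = 12
g[8] = 2*max(6,9) = 2*9 = 18
g[9] = 3*max(6,9) = 3*9 = 27
One optimal split: 3 + 3 + 3; product 3*3*3 = 27.

27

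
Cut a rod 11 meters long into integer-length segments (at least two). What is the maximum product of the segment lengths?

Fill f[k] for k=2..11: at each k try every first piece i and multiply by the better of (k−i) uncut or f[k−i].
Small cases: f[2]=1, f[3]=2, f[4]=4, f[5]=6, f[6]=9.
f[7] = max(1*9, 2*6, 3*4, 4*3, 5*2, 6*1) = 12
f[8] = max(1*12, 2*9, 3*6, …, 6*2, 7*1) = 18
f[9] = max(1*18, 2*12, 3*9, …, 7*2, 8*1) = 27
f[10] = max(1*27, 2*18, 3*12, …, 8*2, 9*1) = 36
f[11] = max(1*36, 2*27, 3*18, …, 9*2, 10*1) = 54
One optimal split: 3 + 3 + 3 + 2; product 3*3*3*2 = 54.

54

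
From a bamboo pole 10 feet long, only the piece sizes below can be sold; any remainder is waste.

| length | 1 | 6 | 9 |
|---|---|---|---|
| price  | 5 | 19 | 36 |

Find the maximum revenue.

Build f[k] bottom-up: f[k] = max over allowed piece i of (p[i] + f[k−i]).
f[1] = 5
f[2] = 10  (first piece 1, then f[1]=5)
f[3] = 15  (first piece 1, then f[2]=10)
f[4] = 20  (first piece 1, then f[3]=15)
f[5] = 25  (first piece 1, then f[4]=20)
f[6] = 30  (first piece 1, then f[5]=25)
f[7] = 35  (first piece 1, then f[6]=30)
f[8] = 40  (first piece 1, then f[7]=35)
f[9] = 45  (first piece 1, then f[8]=40)
f[10] = 50  (first piece 1, then f[9]=45)
One optimal cutting: 1 + 1 + 1 + 1 + 1 + 1 + 1 + 1 + 1 + 1 → $50.

50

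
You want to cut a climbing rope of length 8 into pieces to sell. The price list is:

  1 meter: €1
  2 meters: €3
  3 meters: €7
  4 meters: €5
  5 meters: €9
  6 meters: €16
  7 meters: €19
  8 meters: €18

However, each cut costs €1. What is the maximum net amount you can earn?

Let r[k] be the best obtainable value from length k. For each k, try every first piece i and keep the best of price[i] + r[k−i] minus the 1 cut fee when i<k.
r[1] = 1
r[2] = 3
r[3] = 7
r[4] = 7  (first piece 1, then r[3]=7)
r[5] = 9  (first piece 2, then r[3]=7)
r[6] = 16
r[7] = 19
r[8] = 19  (first piece 1, then r[7]=19)
One optimal plan: pieces 7 + 1 (1 cut) → €20 − €1 = €19.

19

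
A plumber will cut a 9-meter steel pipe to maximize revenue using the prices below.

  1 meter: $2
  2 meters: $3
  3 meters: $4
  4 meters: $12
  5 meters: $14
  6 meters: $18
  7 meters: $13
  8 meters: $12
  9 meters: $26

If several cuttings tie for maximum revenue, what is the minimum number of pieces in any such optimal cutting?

Let r[k] be the best obtainable value from length k. For each k, try every first piece i and keep the best of price[i] + r[k−i].
r[1] = 2
r[2] = 4  (first piece 1, then r[1]=2)
r[3] = 6  (first piece 1, then r[2]=4)
r[4] = 12
r[5] = 14  (first piece 1, then r[4]=12)
r[6] = 18
r[7] = 20  (first piece 1, then r[6]=18)
r[8] = 24  (first piece 4, then r[4]=12)
r[9] = 26  (first piece 1, then r[8]=24)
Maximum revenue is $26.
Now minimize piece count subject to staying optimal: for each k, pieces[k] = 1 + min over i with p[i]+r[k−i]=r[k] of pieces[k−i].
pieces[6] = 1
pieces[7] = 2
pieces[8] = 2
pieces[9] = 1

1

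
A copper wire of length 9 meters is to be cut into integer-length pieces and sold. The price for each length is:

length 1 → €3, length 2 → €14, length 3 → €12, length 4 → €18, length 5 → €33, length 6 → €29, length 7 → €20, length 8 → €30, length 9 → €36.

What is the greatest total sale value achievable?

61

Let R[k] be the best obtainable value from length k. For each k, try every first piece i and keep the best of price[i] + R[k−i].
R[1] = 3
R[2] = 14
R[3] = 17  (first piece 1, then R[2]=14)
R[4] = 28  (first piece 2, then R[2]=14)
R[5] = 33
R[6] = 42  (first piece 2, then R[4]=28)
R[7] = 47  (first piece 2, then R[5]=33)
R[8] = 56  (first piece 2, then R[6]=42)
R[9] = 61  (first piece 2, then R[7]=47)
One optimal cutting: 5 + 2 + 2 → €33 + €14 + €14 = €61.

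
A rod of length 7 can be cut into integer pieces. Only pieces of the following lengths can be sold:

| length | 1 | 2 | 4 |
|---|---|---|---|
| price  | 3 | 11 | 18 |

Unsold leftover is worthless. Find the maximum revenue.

36

Consider every possible first cut. best[k] is the best of p[i]+best[k−i] over all sellable i≤k.
best[1] = 3
best[2] = 11
best[3] = 14  (first piece 1, then best[2]=11)
best[4] = 22  (first piece 2, then best[2]=11)
best[5] = 25  (first piece 1, then best[4]=22)
best[6] = 33  (first piece 2, then best[4]=22)
best[7] = 36  (first piece 1, then best[6]=33)
One optimal cutting: 2 + 2 + 2 + 1 → €36.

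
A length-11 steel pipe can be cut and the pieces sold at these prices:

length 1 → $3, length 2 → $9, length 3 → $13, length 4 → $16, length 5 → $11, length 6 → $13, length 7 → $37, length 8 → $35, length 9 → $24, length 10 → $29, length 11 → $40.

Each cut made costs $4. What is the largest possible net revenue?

Consider every possible first cut. net[k] is the best of p[i]+net[k−i] over all sellable i≤k, charging 4 whenever i<k.
net[1] = 3
net[2] = 9
net[3] = 13
net[4] = 16
net[5] = 18  (first piece 2, then net[3]=13)
net[6] = 22  (first piece 3, then net[3]=13)
net[7] = 37
net[8] = 36  (first piece 1, then net[7]=37)
net[9] = 42  (first piece 2, then net[7]=37)
net[10] = 46  (first piece 3, then net[7]=37)
net[11] = 49  (first piece 4, then net[7]=37)
One optimal plan: pieces 7 + 4 (1 cut) → $53 − $4 = $49.

49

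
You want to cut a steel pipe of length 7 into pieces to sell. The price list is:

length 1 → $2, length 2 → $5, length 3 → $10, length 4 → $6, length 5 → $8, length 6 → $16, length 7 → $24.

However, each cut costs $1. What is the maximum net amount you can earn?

24

Let v[k] be the best obtainable value from length k. For each k, try every first piece i and keep the best of price[i] + v[k−i] minus the 1 cut fee when i<k.
v[1] = 2
v[2] = max(2+2-1, 5+0) = 5
v[3] = max(2+5-1, 5+2-1, 10+0) = 10
v[4] = max(2+10-1, 5+5-1, 10+2-1, 6+0) = 11
v[5] = max(2+11-1, 5+10-1, 10+5-1, 6+2-1, 8+0) = 14
v[6] = max(2+14-1, 5+11-1, 10+10-1, 6+5-1, 8+2-1, 16+0) = 19
v[7] = max(2+19-1, 5+14-1, 10+11-1, …, 16+2-1, 24+0) = 24
Best is to make no cuts and sell whole for $24.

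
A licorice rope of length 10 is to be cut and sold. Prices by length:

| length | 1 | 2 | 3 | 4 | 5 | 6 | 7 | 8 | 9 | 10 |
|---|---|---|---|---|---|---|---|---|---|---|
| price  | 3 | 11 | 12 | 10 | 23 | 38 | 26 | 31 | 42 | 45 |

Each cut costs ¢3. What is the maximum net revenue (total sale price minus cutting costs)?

54

Build r[k] bottom-up: r[k] = max over allowed piece i of (p[i] + r[k−i]) − 3 per cut.
r[1] = 3
r[2] = 11
r[3] = 12
r[4] = 19  (first piece 2, then r[2]=11)
r[5] = 23
r[6] = 38
r[7] = 38  (first piece 1, then r[6]=38)
r[8] = 46  (first piece 2, then r[6]=38)
r[9] = 47  (first piece 3, then r[6]=38)
r[10] = 54  (first piece 2, then r[8]=46)
One optimal plan: pieces 6 + 2 + 2 (2 cuts) → ¢60 − ¢6 = ¢54.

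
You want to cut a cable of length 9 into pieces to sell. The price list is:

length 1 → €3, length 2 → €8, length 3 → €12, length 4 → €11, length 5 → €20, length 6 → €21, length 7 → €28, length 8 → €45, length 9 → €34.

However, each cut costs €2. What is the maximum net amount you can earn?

46

Let v[k] be the best obtainable value from length k. For each k, try every first piece i and keep the best of price[i] + v[k−i] minus the 2 cut fee when i<k.
v[1] = 3
v[2] = max(3+3-2, 8+0) = 8
v[3] = max(3+8-2, 8+3-2, 12+0) = 12
v[4] = max(3+12-2, 8+8-2, 12+3-2, 11+0) = 14
v[5] = max(3+14-2, 8+12-2, 12+8-2, 11+3-2, 20+0) = 20
v[6] = max(3+20-2, 8+14-2, 12+12-2, 11+8-2, 20+3-2, 21+0) = 22
v[7] = max(3+22-2, 8+20-2, 12+14-2, …, 21+3-2, 28+0) = 28
v[8] = max(3+28-2, 8+22-2, 12+20-2, …, 28+3-2, 45+0) = 45
v[9] = max(3+45-2, 8+28-2, 12+22-2, …, 45+3-2, 34+0) = 46
One optimal plan: pieces 8 + 1 (1 cut) → €48 − €2 = €46.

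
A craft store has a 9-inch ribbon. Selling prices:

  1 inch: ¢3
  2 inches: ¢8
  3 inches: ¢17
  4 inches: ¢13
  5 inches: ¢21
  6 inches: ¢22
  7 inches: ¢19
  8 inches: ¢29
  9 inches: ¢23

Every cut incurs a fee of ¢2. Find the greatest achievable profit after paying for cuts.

47

Consider every possible first cut. r[k] is the best of p[i]+r[k−i] over all sellable i≤k, charging 2 whenever i<k.
r[1] = 3
r[2] = max(3+3-2, 8+0) = 8
r[3] = max(3+8-2, 8+3-2, 17+0) = 17
r[4] = max(3+17-2, 8+8-2, 17+3-2, 13+0) = 18
r[5] = max(3+18-2, 8+17-2, 17+8-2, 13+3-2, 21+0) = 23
r[6] = max(3+23-2, 8+18-2, 17+17-2, 13+8-2, 21+3-2, 22+0) = 32
r[7] = max(3+32-2, 8+23-2, 17+18-2, …, 22+3-2, 19+0) = 33
r[8] = max(3+33-2, 8+32-2, 17+23-2, …, 19+3-2, 29+0) = 38
r[9] = max(3+38-2, 8+33-2, 17+32-2, …, 29+3-2, 23+0) = 47
One optimal plan: pieces 3 + 3 + 3 (2 cuts) → ¢51 − ¢4 = ¢47.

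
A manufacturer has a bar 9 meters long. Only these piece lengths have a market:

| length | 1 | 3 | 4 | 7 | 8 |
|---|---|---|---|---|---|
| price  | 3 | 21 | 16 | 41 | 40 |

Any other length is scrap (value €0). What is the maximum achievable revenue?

63

Consider every possible first cut. r[k] is the best of p[i]+r[k−i] over all sellable i≤k.
r[1] = 3
r[2] = 6  (first piece 1, then r[1]=3)
r[3] = 21
r[4] = 24  (first piece 1, then r[3]=21)
r[5] = 27  (first piece 1, then r[4]=24)
r[6] = 42  (first piece 3, then r[3]=21)
r[7] = 45  (first piece 1, then r[6]=42)
r[8] = 48  (first piece 1, then r[7]=45)
r[9] = 63  (first piece 3, then r[6]=42)
One optimal cutting: 3 + 3 + 3 → €63.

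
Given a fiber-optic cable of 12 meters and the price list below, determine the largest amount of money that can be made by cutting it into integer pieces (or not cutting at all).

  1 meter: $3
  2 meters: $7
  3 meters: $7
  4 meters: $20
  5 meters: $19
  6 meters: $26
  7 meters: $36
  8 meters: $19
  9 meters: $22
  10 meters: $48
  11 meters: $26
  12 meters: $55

60

Build R[k] bottom-up: R[k] = max over allowed piece i of (p[i] + R[k−i]).
R[1] = 3
R[2] = max(3+3, 7+0) = 7
R[3] = max(3+7, 7+3, 7+0) = 10
R[4] = max(3+10, 7+7, 7+3, 20+0) = 20
R[5] = max(3+20, 7+10, 7+7, 20+3, 19+0) = 23
R[6] = max(3+23, 7+20, 7+10, 20+7, 19+3, 26+0) = 27
R[7] = max(3+27, 7+23, 7+20, …, 26+3, 36+0) = 36
R[8] = max(3+36, 7+27, 7+23, …, 36+3, 19+0) = 40
R[9] = max(3+40, 7+36, 7+27, …, 19+3, 22+0) = 43
R[10] = max(3+43, 7+40, 7+36, …, 22+3, 48+0) = 48
R[11] = max(3+48, 7+43, 7+40, …, 48+3, 26+0) = 56
R[12] = max(3+56, 7+48, 7+43, …, 26+3, 55+0) = 60
One optimal cutting: 4 + 4 + 4 → $20 + $20 + $20 = $60.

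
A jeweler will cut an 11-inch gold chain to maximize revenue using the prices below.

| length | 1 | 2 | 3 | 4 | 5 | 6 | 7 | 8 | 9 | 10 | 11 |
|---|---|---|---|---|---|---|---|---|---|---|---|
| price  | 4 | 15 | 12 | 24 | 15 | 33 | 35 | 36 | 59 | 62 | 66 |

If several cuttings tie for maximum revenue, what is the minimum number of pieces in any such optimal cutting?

6

Consider every possible first cut. r[k] is the best of p[i]+r[k−i] over all sellable i≤k.
r[1] = 4
r[2] = max(4+4, 15+0) = 15
r[3] = max(4+15, 15+4, 12+0) = 19
r[4] = max(4+19, 15+15, 12+4, 24+0) = 30
r[5] = max(4+30, 15+19, 12+15, 24+4, 15+0) = 34
r[6] = max(4+34, 15+30, 12+19, 24+15, 15+4, 33+0) = 45
r[7] = max(4+45, 15+34, 12+30, …, 33+4, 35+0) = 49
r[8] = max(4+49, 15+45, 12+34, …, 35+4, 36+0) = 60
r[9] = max(4+60, 15+49, 12+45, …, 36+4, 59+0) = 64
r[10] = max(4+64, 15+60, 12+49, …, 59+4, 62+0) = 75
r[11] = max(4+75, 15+64, 12+60, …, 62+4, 66+0) = 79
Maximum revenue is $79.
Now minimize piece count subject to staying optimal: for each k, pieces[k] = 1 + min over i with p[i]+r[k−i]=r[k] of pieces[k−i].
pieces[8] = 4
pieces[9] = 5
pieces[10] = 5
pieces[11] = 6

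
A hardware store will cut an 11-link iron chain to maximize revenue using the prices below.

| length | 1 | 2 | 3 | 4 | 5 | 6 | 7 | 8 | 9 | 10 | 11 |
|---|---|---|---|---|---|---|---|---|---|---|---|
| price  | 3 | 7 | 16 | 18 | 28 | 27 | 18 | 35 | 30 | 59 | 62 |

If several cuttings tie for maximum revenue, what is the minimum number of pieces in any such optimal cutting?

Consider every possible first cut. r[k] is the best of p[i]+r[k−i] over all sellable i≤k.
r[1] = 3
r[2] = max(3+3, 7+0) = 7
r[3] = max(3+7, 7+3, 16+0) = 16
r[4] = max(3+16, 7+7, 16+3, 18+0) = 19
r[5] = max(3+19, 7+16, 16+7, 18+3, 28+0) = 28
r[6] = max(3+28, 7+19, 16+16, 18+7, 28+3, 27+0) = 32
r[7] = max(3+32, 7+28, 16+19, …, 27+3, 18+0) = 35
r[8] = max(3+35, 7+32, 16+28, …, 18+3, 35+0) = 44
r[9] = max(3+44, 7+35, 16+32, …, 35+3, 30+0) = 48
r[10] = max(3+48, 7+44, 16+35, …, 30+3, 59+0) = 59
r[11] = max(3+59, 7+48, 16+44, …, 59+3, 62+0) = 62
Maximum revenue is $62.
Now minimize piece count subject to staying optimal: for each k, pieces[k] = 1 + min over i with p[i]+r[k−i]=r[k] of pieces[k−i].
pieces[8] = 2
pieces[9] = 3
pieces[10] = 1
pieces[11] = 1

1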